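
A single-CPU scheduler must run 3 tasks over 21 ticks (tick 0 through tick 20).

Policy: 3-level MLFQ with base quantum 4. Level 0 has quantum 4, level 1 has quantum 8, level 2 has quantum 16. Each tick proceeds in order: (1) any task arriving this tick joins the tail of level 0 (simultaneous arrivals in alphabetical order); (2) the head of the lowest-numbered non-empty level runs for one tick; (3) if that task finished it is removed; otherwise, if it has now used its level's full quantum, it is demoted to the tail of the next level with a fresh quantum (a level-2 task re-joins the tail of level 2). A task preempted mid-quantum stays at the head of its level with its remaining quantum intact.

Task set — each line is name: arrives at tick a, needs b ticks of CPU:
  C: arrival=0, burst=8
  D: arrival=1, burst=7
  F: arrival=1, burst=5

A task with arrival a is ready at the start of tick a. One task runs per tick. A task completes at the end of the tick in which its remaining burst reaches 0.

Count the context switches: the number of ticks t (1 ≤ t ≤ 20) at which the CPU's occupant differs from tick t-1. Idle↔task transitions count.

context switches = 6

t=0: L0/L1/L2 = C/-/- → run C
t=1: L0/L1/L2 = CDF/-/- → run C
t=2: L0/L1/L2 = CDF/-/- → run C
t=3: L0/L1/L2 = CDF/-/- → run C
t=4: L0/L1/L2 = DF/C/- → run D
t=5: L0/L1/L2 = DF/C/- → run D
t=6: L0/L1/L2 = DF/C/- → run D
t=7: L0/L1/L2 = DF/C/- → run D
t=8: L0/L1/L2 = F/CD/- → run F
t=9: L0/L1/L2 = F/CD/- → run F
t=10: L0/L1/L2 = F/CD/- → run F
t=11: L0/L1/L2 = F/CD/- → run F
t=12: L0/L1/L2 = -/CDF/- → run C
t=13: L0/L1/L2 = -/CDF/- → run C
t=14: L0/L1/L2 = -/CDF/- → run C
t=15: L0/L1/L2 = -/CDF/- → run C
t=16: L0/L1/L2 = -/DF/- → run D
t=17: L0/L1/L2 = -/DF/- → run D
t=18: L0/L1/L2 = -/DF/- → run D
t=19: L0/L1/L2 = -/F/- → run F
t=20: (idle)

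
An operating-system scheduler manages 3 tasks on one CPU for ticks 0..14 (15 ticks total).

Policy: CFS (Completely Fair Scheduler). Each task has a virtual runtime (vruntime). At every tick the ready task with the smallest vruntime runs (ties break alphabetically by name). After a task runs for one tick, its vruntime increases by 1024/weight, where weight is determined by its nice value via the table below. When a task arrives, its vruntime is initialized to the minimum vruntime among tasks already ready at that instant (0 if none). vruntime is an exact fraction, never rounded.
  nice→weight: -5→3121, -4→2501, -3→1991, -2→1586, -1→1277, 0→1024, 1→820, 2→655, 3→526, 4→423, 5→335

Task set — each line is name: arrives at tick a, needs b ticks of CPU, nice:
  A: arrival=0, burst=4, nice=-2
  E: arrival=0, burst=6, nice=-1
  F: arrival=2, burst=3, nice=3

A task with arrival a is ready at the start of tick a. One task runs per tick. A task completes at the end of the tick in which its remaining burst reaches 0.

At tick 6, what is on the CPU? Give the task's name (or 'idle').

t=0: vr[A=0 E=0] → run A
t=1: vr[A=512/793 E=0] → run E
t=2: vr[A=512/793 E=1024/1277 F=512/793] → run A
t=3: vr[A=1024/793 E=1024/1277 F=512/793] → run F
t=4: vr[A=1024/793 E=1024/1277 F=540672/208559] → run E
t=5: vr[A=1024/793 E=2048/1277 F=540672/208559] → run A
t=6: vr[A=1536/793 E=2048/1277 F=540672/208559] → run E
t=7: vr[A=1536/793 E=3072/1277 F=540672/208559] → run A
t=8: vr[E=3072/1277 F=540672/208559] → run E
t=9: vr[E=4096/1277 F=540672/208559] → run F
t=10: vr[E=4096/1277 F=946688/208559] → run E
t=11: vr[E=5120/1277 F=946688/208559] → run E
t=12: vr[F=946688/208559] → run F
t=13: (idle)
t=14: (idle)

running at tick 6 = E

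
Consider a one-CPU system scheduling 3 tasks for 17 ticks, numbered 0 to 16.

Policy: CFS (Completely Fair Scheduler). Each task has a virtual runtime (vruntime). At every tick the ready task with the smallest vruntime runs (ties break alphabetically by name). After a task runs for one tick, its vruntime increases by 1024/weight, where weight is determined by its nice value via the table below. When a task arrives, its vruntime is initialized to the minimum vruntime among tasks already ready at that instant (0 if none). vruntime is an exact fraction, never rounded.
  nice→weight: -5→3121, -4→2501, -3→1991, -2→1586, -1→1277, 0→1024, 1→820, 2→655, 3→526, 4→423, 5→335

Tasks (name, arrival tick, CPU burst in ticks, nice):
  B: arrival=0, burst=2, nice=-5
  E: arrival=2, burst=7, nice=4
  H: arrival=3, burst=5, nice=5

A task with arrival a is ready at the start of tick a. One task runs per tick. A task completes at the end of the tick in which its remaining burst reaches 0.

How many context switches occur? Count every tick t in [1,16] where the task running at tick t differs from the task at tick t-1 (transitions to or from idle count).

t=0: vr[B=0] → run B
t=1: vr[B=1024/3121] → run B
t=2: vr[E=0] → run E
t=3: vr[E=1024/423 H=1024/423] → run E
t=4: vr[E=2048/423 H=1024/423] → run H
t=5: vr[E=2048/423 H=776192/141705] → run E
t=6: vr[E=1024/141 H=776192/141705] → run H
t=7: vr[E=1024/141 H=1209344/141705] → run E
t=8: vr[E=4096/423 H=1209344/141705] → run H
t=9: vr[E=4096/423 H=1642496/141705] → run E
t=10: vr[E=5120/423 H=1642496/141705] → run H
t=11: vr[E=5120/423 H=2075648/141705] → run E
t=12: vr[E=2048/141 H=2075648/141705] → run E
t=13: vr[H=2075648/141705] → run H
t=14: (idle)
t=15: (idle)
t=16: (idle)

context switches = 11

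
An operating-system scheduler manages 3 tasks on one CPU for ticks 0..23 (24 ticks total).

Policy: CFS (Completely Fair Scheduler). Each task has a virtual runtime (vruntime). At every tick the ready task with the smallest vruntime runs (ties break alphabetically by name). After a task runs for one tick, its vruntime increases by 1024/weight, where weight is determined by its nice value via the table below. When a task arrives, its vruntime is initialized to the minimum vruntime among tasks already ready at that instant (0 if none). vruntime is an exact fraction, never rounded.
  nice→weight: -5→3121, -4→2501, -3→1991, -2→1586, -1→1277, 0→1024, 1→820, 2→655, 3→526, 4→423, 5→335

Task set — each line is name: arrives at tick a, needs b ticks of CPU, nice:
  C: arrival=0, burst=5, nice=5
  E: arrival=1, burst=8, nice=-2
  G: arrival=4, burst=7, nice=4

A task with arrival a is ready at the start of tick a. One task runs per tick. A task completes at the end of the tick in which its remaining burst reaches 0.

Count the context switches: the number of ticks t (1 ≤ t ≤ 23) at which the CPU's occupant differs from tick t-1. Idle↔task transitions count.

context switches = 12

t=0: vr[C=0] → run C
t=1: vr[C=1024/335 E=1024/335] → run C
t=2: vr[C=2048/335 E=1024/335] → run E
t=3: vr[C=2048/335 E=983552/265655] → run E
t=4: vr[C=2048/335 E=1155072/265655 G=1155072/265655] → run E
t=5: vr[C=2048/335 E=1326592/265655 G=1155072/265655] → run G
t=6: vr[C=2048/335 E=1326592/265655 G=760626176/112372065] → run E
t=7: vr[C=2048/335 E=1498112/265655 G=760626176/112372065] → run E
t=8: vr[C=2048/335 E=1669632/265655 G=760626176/112372065] → run C
t=9: vr[C=3072/335 E=1669632/265655 G=760626176/112372065] → run E
t=10: vr[C=3072/335 E=1841152/265655 G=760626176/112372065] → run G
t=11: vr[C=3072/335 E=1841152/265655 G=1032656896/112372065] → run E
t=12: vr[C=3072/335 E=2012672/265655 G=1032656896/112372065] → run E
t=13: vr[C=3072/335 G=1032656896/112372065] → run C
t=14: vr[C=4096/335 G=1032656896/112372065] → run G
t=15: vr[C=4096/335 G=434895872/37457355] → run G
t=16: vr[C=4096/335 G=1576718336/112372065] → run C
t=17: vr[G=1576718336/112372065] → run G
t=18: vr[G=1848749056/112372065] → run G
t=19: vr[G=706926592/37457355] → run G
t=20: (idle)
t=21: (idle)
t=22: (idle)
t=23: (idle)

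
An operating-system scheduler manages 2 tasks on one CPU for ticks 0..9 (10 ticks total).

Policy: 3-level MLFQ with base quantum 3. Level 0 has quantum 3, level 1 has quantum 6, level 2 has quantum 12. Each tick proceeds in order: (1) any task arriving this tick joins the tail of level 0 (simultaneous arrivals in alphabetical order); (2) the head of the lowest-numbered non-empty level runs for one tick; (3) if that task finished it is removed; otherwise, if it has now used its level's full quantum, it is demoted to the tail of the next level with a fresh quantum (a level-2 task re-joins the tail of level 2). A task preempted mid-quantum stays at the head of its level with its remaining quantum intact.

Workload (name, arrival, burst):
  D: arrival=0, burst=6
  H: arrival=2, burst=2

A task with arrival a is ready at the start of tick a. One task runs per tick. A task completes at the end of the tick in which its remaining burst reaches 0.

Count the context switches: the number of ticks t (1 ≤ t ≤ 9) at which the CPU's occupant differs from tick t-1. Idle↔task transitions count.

t=0: L0/L1/L2 = D/-/- → run D
t=1: L0/L1/L2 = D/-/- → run D
t=2: L0/L1/L2 = DH/-/- → run D
t=3: L0/L1/L2 = H/D/- → run H
t=4: L0/L1/L2 = H/D/- → run H
t=5: L0/L1/L2 = -/D/- → run D
t=6: L0/L1/L2 = -/D/- → run D
t=7: L0/L1/L2 = -/D/- → run D
t=8: (idle)
t=9: (idle)

context switches = 3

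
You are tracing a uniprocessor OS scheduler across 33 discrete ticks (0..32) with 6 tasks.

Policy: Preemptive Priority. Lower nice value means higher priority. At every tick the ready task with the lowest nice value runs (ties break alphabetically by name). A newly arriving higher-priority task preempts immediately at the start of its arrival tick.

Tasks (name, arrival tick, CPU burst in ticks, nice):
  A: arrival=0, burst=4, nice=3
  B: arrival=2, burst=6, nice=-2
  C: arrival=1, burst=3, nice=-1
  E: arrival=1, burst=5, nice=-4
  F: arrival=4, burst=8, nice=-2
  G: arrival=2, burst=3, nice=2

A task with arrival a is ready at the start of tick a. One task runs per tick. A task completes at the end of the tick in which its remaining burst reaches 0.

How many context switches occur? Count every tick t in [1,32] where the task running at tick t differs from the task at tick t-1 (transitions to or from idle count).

t=0: ready={A} → run A
t=1: ready={A,C,E} → run E
t=2: ready={A,B,C,E,G} → run E
t=3: ready={A,B,C,E,G} → run E
t=4: ready={A,B,C,E,F,G} → run E
t=5: ready={A,B,C,E,F,G} → run E
t=6: ready={A,B,C,F,G} → run B
t=7: ready={A,B,C,F,G} → run B
t=8: ready={A,B,C,F,G} → run B
t=9: ready={A,B,C,F,G} → run B
t=10: ready={A,B,C,F,G} → run B
t=11: ready={A,B,C,F,G} → run B
t=12: ready={A,C,F,G} → run F
t=13: ready={A,C,F,G} → run F
t=14: ready={A,C,F,G} → run F
t=15: ready={A,C,F,G} → run F
t=16: ready={A,C,F,G} → run F
t=17: ready={A,C,F,G} → run F
t=18: ready={A,C,F,G} → run F
t=19: ready={A,C,F,G} → run F
t=20: ready={A,C,G} → run C
t=21: ready={A,C,G} → run C
t=22: ready={A,C,G} → run C
t=23: ready={A,G} → run G
t=24: ready={A,G} → run G
t=25: ready={A,G} → run G
t=26: ready={A} → run A
t=27: ready={A} → run A
t=28: ready={A} → run A
t=29: (idle)
t=30: (idle)
t=31: (idle)
t=32: (idle)

context switches = 7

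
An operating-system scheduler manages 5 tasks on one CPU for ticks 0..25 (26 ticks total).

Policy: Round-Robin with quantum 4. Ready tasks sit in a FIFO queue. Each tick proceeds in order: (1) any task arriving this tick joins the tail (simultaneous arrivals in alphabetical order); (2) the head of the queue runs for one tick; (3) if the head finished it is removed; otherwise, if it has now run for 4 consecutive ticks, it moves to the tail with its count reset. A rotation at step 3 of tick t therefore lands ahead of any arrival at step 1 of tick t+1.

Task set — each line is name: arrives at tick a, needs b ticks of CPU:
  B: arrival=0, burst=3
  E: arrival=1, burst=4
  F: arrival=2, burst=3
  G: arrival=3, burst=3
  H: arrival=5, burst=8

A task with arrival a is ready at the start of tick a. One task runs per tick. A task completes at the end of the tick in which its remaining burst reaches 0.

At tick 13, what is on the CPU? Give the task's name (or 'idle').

t=0: queue=[B] q_used=0 → run B
t=1: queue=[B,E] q_used=1 → run B
t=2: queue=[B,E,F] q_used=2 → run B
t=3: queue=[E,F,G] q_used=0 → run E
t=4: queue=[E,F,G] q_used=1 → run E
t=5: queue=[E,F,G,H] q_used=2 → run E
t=6: queue=[E,F,G,H] q_used=3 → run E
t=7: queue=[F,G,H] q_used=0 → run F
t=8: queue=[F,G,H] q_used=1 → run F
t=9: queue=[F,G,H] q_used=2 → run F
t=10: queue=[G,H] q_used=0 → run G
t=11: queue=[G,H] q_used=1 → run G
t=12: queue=[G,H] q_used=2 → run G
t=13: queue=[H] q_used=0 → run H
t=14: queue=[H] q_used=1 → run H
t=15: queue=[H] q_used=2 → run H
t=16: queue=[H] q_used=3 → run H
t=17: queue=[H] q_used=0 → run H
t=18: queue=[H] q_used=1 → run H
t=19: queue=[H] q_used=2 → run H
t=20: queue=[H] q_used=3 → run H
t=21: (idle)
t=22: (idle)
t=23: (idle)
t=24: (idle)
t=25: (idle)

running at tick 13 = H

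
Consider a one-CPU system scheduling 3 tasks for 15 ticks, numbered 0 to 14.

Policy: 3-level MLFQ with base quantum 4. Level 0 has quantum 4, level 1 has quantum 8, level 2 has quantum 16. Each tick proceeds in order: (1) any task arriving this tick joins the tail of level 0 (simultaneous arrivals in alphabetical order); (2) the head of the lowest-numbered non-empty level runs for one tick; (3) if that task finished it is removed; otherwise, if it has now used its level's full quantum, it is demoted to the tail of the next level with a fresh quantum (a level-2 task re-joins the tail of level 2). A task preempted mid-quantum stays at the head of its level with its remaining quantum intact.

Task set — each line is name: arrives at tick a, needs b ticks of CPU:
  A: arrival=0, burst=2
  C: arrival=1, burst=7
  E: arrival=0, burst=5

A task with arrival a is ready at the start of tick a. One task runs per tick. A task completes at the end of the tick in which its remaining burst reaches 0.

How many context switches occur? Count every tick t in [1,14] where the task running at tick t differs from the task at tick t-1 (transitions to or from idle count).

context switches = 5

t=0: L0/L1/L2 = AE/-/- → run A
t=1: L0/L1/L2 = AEC/-/- → run A
t=2: L0/L1/L2 = EC/-/- → run E
t=3: L0/L1/L2 = EC/-/- → run E
t=4: L0/L1/L2 = EC/-/- → run E
t=5: L0/L1/L2 = EC/-/- → run E
t=6: L0/L1/L2 = C/E/- → run C
t=7: L0/L1/L2 = C/E/- → run C
t=8: L0/L1/L2 = C/E/- → run C
t=9: L0/L1/L2 = C/E/- → run C
t=10: L0/L1/L2 = -/EC/- → run E
t=11: L0/L1/L2 = -/C/- → run C
t=12: L0/L1/L2 = -/C/- → run C
t=13: L0/L1/L2 = -/C/- → run C
t=14: (idle)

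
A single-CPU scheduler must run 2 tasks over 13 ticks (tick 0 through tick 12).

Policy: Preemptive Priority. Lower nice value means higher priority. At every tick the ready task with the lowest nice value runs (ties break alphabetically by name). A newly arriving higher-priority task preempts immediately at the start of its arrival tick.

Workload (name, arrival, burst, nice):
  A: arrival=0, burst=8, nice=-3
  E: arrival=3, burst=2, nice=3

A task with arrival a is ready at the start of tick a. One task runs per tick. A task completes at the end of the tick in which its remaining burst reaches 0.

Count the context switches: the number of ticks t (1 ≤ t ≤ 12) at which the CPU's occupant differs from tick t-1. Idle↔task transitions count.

context switches = 2

t=0: ready={A} → run A
t=1: ready={A} → run A
t=2: ready={A} → run A
t=3: ready={A,E} → run A
t=4: ready={A,E} → run A
t=5: ready={A,E} → run A
t=6: ready={A,E} → run A
t=7: ready={A,E} → run A
t=8: ready={E} → run E
t=9: ready={E} → run E
t=10: (idle)
t=11: (idle)
t=12: (idle)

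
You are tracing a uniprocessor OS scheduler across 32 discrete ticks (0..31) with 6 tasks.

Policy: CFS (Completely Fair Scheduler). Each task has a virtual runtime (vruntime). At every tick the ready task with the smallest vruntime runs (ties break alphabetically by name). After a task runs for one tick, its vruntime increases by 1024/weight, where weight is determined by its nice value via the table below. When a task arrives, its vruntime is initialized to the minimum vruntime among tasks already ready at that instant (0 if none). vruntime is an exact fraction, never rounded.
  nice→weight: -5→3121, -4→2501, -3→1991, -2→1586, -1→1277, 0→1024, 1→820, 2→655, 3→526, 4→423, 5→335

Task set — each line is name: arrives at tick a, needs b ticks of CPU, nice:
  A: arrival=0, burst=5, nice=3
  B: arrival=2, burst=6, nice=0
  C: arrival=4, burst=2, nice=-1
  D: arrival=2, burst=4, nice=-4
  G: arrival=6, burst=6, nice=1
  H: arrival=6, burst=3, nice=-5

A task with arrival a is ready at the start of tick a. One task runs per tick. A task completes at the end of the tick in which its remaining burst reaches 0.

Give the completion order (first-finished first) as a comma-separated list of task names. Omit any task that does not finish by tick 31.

t=0: vr[A=0] → run A
t=1: vr[A=512/263] → run A
t=2: vr[A=1024/263 B=1024/263 D=1024/263] → run A
t=3: vr[A=1536/263 B=1024/263 D=1024/263] → run B
t=4: vr[A=1536/263 B=1287/263 C=1024/263 D=1024/263] → run C
t=5: vr[A=1536/263 B=1287/263 C=1576960/335851 D=1024/263] → run D
t=6: vr[A=1536/263 B=1287/263 C=1576960/335851 D=2830336/657763 G=2830336/657763 H=2830336/657763] → run D
t=7: vr[A=1536/263 B=1287/263 C=1576960/335851 D=3099648/657763 G=2830336/657763 H=2830336/657763] → run G
t=8: vr[A=1536/263 B=1287/263 C=1576960/335851 D=3099648/657763 G=18258688/3288815 H=2830336/657763] → run H
t=9: vr[A=1536/263 B=1287/263 C=1576960/335851 D=3099648/657763 G=18258688/3288815 H=9507027968/2052878323] → run H
t=10: vr[A=1536/263 B=1287/263 C=1576960/335851 D=3099648/657763 G=18258688/3288815 H=10180577280/2052878323] → run C
t=11: vr[A=1536/263 B=1287/263 D=3099648/657763 G=18258688/3288815 H=10180577280/2052878323] → run D
t=12: vr[A=1536/263 B=1287/263 D=3368960/657763 G=18258688/3288815 H=10180577280/2052878323] → run B
t=13: vr[A=1536/263 B=1550/263 D=3368960/657763 G=18258688/3288815 H=10180577280/2052878323] → run H
t=14: vr[A=1536/263 B=1550/263 D=3368960/657763 G=18258688/3288815] → run D
t=15: vr[A=1536/263 B=1550/263 G=18258688/3288815] → run G
t=16: vr[A=1536/263 B=1550/263 G=22365696/3288815] → run A
t=17: vr[A=2048/263 B=1550/263 G=22365696/3288815] → run B
t=18: vr[A=2048/263 B=1813/263 G=22365696/3288815] → run G
t=19: vr[A=2048/263 B=1813/263 G=26472704/3288815] → run B
t=20: vr[A=2048/263 B=2076/263 G=26472704/3288815] → run A
t=21: vr[B=2076/263 G=26472704/3288815] → run B
t=22: vr[B=2339/263 G=26472704/3288815] → run G
t=23: vr[B=2339/263 G=30579712/3288815] → run B
t=24: vr[G=30579712/3288815] → run G
t=25: vr[G=6937344/657763] → run G
t=26: (idle)
t=27: (idle)
t=28: (idle)
t=29: (idle)
t=30: (idle)
t=31: (idle)

completion order = C, H, D, A, B, G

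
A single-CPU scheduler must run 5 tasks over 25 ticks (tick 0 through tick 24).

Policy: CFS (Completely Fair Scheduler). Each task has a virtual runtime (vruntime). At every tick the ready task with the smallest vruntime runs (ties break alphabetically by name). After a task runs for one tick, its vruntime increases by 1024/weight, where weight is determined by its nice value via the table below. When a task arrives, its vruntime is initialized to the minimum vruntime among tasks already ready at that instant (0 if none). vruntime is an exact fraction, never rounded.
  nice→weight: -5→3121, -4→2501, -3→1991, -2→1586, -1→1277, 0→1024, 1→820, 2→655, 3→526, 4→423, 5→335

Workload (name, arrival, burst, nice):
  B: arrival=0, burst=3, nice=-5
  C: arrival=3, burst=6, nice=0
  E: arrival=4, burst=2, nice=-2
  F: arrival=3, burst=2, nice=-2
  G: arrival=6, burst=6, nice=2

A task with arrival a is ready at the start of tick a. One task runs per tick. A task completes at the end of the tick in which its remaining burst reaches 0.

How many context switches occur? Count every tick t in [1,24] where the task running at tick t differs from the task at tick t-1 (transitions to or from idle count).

context switches = 13

t=0: vr[B=0] → run B
t=1: vr[B=1024/3121] → run B
t=2: vr[B=2048/3121] → run B
t=3: vr[C=0 F=0] → run C
t=4: vr[C=1 E=0 F=0] → run E
t=5: vr[C=1 E=512/793 F=0] → run F
t=6: vr[C=1 E=512/793 F=512/793 G=512/793] → run E
t=7: vr[C=1 F=512/793 G=512/793] → run F
t=8: vr[C=1 G=512/793] → run G
t=9: vr[C=1 G=1147392/519415] → run C
t=10: vr[C=2 G=1147392/519415] → run C
t=11: vr[C=3 G=1147392/519415] → run G
t=12: vr[C=3 G=1959424/519415] → run C
t=13: vr[C=4 G=1959424/519415] → run G
t=14: vr[C=4 G=2771456/519415] → run C
t=15: vr[C=5 G=2771456/519415] → run C
t=16: vr[G=2771456/519415] → run G
t=17: vr[G=3583488/519415] → run G
t=18: vr[G=879104/103883] → run G
t=19: (idle)
t=20: (idle)
t=21: (idle)
t=22: (idle)
t=23: (idle)
t=24: (idle)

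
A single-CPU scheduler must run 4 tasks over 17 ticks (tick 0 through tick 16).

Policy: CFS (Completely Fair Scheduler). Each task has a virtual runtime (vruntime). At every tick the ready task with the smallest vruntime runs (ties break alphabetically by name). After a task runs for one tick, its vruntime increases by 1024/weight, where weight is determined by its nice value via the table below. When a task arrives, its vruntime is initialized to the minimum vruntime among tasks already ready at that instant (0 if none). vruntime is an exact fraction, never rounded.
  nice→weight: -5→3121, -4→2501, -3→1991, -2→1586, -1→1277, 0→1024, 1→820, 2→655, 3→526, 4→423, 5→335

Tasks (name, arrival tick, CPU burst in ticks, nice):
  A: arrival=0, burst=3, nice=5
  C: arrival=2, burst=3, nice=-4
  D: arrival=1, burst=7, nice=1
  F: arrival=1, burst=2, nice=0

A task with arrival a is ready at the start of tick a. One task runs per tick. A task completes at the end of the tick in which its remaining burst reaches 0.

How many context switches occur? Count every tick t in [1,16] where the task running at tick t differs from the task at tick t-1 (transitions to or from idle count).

context switches = 9

t=0: vr[A=0] → run A
t=1: vr[A=1024/335 D=1024/335 F=1024/335] → run A
t=2: vr[A=2048/335 C=1024/335 D=1024/335 F=1024/335] → run C
t=3: vr[A=2048/335 C=2904064/837835 D=1024/335 F=1024/335] → run D
t=4: vr[A=2048/335 C=2904064/837835 D=59136/13735 F=1024/335] → run F
t=5: vr[A=2048/335 C=2904064/837835 D=59136/13735 F=1359/335] → run C
t=6: vr[A=2048/335 C=3247104/837835 D=59136/13735 F=1359/335] → run C
t=7: vr[A=2048/335 D=59136/13735 F=1359/335] → run F
t=8: vr[A=2048/335 D=59136/13735] → run D
t=9: vr[A=2048/335 D=76288/13735] → run D
t=10: vr[A=2048/335 D=18688/2747] → run A
t=11: vr[D=18688/2747] → run D
t=12: vr[D=110592/13735] → run D
t=13: vr[D=127744/13735] → run D
t=14: vr[D=144896/13735] → run D
t=15: (idle)
t=16: (idle)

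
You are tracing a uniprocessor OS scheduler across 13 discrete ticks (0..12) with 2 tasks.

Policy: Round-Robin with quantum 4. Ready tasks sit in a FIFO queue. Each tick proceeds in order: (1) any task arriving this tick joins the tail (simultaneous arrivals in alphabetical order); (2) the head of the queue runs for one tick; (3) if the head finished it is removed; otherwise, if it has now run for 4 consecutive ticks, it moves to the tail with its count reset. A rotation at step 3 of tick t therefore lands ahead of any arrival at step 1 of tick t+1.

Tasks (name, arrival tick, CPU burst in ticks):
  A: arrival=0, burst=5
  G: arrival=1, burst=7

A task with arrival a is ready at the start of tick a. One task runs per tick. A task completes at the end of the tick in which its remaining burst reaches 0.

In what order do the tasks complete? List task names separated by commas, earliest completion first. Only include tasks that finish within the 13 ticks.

t=0: queue=[A] q_used=0 → run A
t=1: queue=[A,G] q_used=1 → run A
t=2: queue=[A,G] q_used=2 → run A
t=3: queue=[A,G] q_used=3 → run A
t=4: queue=[G,A] q_used=0 → run G
t=5: queue=[G,A] q_used=1 → run G
t=6: queue=[G,A] q_used=2 → run G
t=7: queue=[G,A] q_used=3 → run G
t=8: queue=[A,G] q_used=0 → run A
t=9: queue=[G] q_used=0 → run G
t=10: queue=[G] q_used=1 → run G
t=11: queue=[G] q_used=2 → run G
t=12: (idle)

completion order = A, G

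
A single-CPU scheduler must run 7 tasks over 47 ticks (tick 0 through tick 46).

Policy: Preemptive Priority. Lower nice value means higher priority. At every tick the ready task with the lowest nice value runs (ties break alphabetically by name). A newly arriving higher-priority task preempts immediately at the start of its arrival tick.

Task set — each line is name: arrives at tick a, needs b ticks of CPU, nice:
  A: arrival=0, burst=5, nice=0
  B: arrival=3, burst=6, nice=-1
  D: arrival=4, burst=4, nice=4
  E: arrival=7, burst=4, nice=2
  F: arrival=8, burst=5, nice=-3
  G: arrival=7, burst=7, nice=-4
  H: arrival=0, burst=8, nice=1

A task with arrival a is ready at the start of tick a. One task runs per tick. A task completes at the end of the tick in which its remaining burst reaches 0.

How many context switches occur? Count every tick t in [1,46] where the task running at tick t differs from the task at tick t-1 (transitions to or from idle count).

context switches = 9

t=0: ready={A,H} → run A
t=1: ready={A,H} → run A
t=2: ready={A,H} → run A
t=3: ready={A,B,H} → run B
t=4: ready={A,B,D,H} → run B
t=5: ready={A,B,D,H} → run B
t=6: ready={A,B,D,H} → run B
t=7: ready={A,B,D,E,G,H} → run G
t=8: ready={A,B,D,E,F,G,H} → run G
t=9: ready={A,B,D,E,F,G,H} → run G
t=10: ready={A,B,D,E,F,G,H} → run G
t=11: ready={A,B,D,E,F,G,H} → run G
t=12: ready={A,B,D,E,F,G,H} → run G
t=13: ready={A,B,D,E,F,G,H} → run G
t=14: ready={A,B,D,E,F,H} → run F
t=15: ready={A,B,D,E,F,H} → run F
t=16: ready={A,B,D,E,F,H} → run F
t=17: ready={A,B,D,E,F,H} → run F
t=18: ready={A,B,D,E,F,H} → run F
t=19: ready={A,B,D,E,H} → run B
t=20: ready={A,B,D,E,H} → run B
t=21: ready={A,D,E,H} → run A
t=22: ready={A,D,E,H} → run A
t=23: ready={D,E,H} → run H
t=24: ready={D,E,H} → run H
t=25: ready={D,E,H} → run H
t=26: ready={D,E,H} → run H
t=27: ready={D,E,H} → run H
t=28: ready={D,E,H} → run H
t=29: ready={D,E,H} → run H
t=30: ready={D,E,H} → run H
t=31: ready={D,E} → run E
t=32: ready={D,E} → run E
t=33: ready={D,E} → run E
t=34: ready={D,E} → run E
t=35: ready={D} → run D
t=36: ready={D} → run D
t=37: ready={D} → run D
t=38: ready={D} → run D
t=39: (idle)
t=40: (idle)
t=41: (idle)
t=42: (idle)
t=43: (idle)
t=44: (idle)
t=45: (idle)
t=46: (idle)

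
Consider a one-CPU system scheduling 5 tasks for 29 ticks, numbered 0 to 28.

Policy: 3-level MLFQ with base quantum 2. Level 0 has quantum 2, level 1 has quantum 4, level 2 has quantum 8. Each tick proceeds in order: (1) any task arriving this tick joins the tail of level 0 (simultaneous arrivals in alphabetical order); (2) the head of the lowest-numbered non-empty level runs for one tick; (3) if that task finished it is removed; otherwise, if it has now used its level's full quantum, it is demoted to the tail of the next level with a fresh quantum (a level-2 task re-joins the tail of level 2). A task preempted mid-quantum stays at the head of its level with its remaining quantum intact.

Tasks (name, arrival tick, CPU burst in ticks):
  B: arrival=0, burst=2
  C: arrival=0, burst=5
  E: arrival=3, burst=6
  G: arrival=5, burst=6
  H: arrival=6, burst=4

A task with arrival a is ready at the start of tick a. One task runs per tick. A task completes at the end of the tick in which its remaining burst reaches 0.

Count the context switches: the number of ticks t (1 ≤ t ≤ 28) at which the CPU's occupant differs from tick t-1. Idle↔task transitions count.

t=0: L0/L1/L2 = BC/-/- → run B
t=1: L0/L1/L2 = BC/-/- → run B
t=2: L0/L1/L2 = C/-/- → run C
t=3: L0/L1/L2 = CE/-/- → run C
t=4: L0/L1/L2 = E/C/- → run E
t=5: L0/L1/L2 = EG/C/- → run E
t=6: L0/L1/L2 = GH/CE/- → run G
t=7: L0/L1/L2 = GH/CE/- → run G
t=8: L0/L1/L2 = H/CEG/- → run H
t=9: L0/L1/L2 = H/CEG/- → run H
t=10: L0/L1/L2 = -/CEGH/- → run C
t=11: L0/L1/L2 = -/CEGH/- → run C
t=12: L0/L1/L2 = -/CEGH/- → run C
t=13: L0/L1/L2 = -/EGH/- → run E
t=14: L0/L1/L2 = -/EGH/- → run E
t=15: L0/L1/L2 = -/EGH/- → run E
t=16: L0/L1/L2 = -/EGH/- → run E
t=17: L0/L1/L2 = -/GH/- → run G
t=18: L0/L1/L2 = -/GH/- → run G
t=19: L0/L1/L2 = -/GH/- → run G
t=20: L0/L1/L2 = -/GH/- → run G
t=21: L0/L1/L2 = -/H/- → run H
t=22: L0/L1/L2 = -/H/- → run H
t=23: (idle)
t=24: (idle)
t=25: (idle)
t=26: (idle)
t=27: (idle)
t=28: (idle)

context switches = 9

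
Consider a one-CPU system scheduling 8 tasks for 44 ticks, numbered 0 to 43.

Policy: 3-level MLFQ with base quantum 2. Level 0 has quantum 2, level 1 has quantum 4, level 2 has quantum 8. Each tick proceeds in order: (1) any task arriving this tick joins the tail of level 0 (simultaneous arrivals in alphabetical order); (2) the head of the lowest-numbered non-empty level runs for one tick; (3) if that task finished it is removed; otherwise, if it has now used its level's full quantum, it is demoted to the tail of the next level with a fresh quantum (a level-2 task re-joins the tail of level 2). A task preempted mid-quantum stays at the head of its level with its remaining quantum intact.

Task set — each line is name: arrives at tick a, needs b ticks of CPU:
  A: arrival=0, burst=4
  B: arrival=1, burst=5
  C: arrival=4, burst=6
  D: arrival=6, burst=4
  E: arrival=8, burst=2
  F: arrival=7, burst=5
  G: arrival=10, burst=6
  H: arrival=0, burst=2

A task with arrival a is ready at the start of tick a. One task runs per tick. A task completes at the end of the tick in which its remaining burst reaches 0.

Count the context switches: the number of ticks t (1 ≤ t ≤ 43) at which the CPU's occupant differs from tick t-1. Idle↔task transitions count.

context switches = 14

t=0: L0/L1/L2 = AH/-/- → run A
t=1: L0/L1/L2 = AHB/-/- → run A
t=2: L0/L1/L2 = HB/A/- → run H
t=3: L0/L1/L2 = HB/A/- → run H
t=4: L0/L1/L2 = BC/A/- → run B
t=5: L0/L1/L2 = BC/A/- → run B
t=6: L0/L1/L2 = CD/AB/- → run C
t=7: L0/L1/L2 = CDF/AB/- → run C
t=8: L0/L1/L2 = DFE/ABC/- → run D
t=9: L0/L1/L2 = DFE/ABC/- → run D
t=10: L0/L1/L2 = FEG/ABCD/- → run F
t=11: L0/L1/L2 = FEG/ABCD/- → run F
t=12: L0/L1/L2 = EG/ABCDF/- → run E
t=13: L0/L1/L2 = EG/ABCDF/- → run E
t=14: L0/L1/L2 = G/ABCDF/- → run G
t=15: L0/L1/L2 = G/ABCDF/- → run G
t=16: L0/L1/L2 = -/ABCDFG/- → run A
t=17: L0/L1/L2 = -/ABCDFG/- → run A
t=18: L0/L1/L2 = -/BCDFG/- → run B
t=19: L0/L1/L2 = -/BCDFG/- → run B
t=20: L0/L1/L2 = -/BCDFG/- → run B
t=21: L0/L1/L2 = -/CDFG/- → run C
t=22: L0/L1/L2 = -/CDFG/- → run C
t=23: L0/L1/L2 = -/CDFG/- → run C
t=24: L0/L1/L2 = -/CDFG/- → run C
t=25: L0/L1/L2 = -/DFG/- → run D
t=26: L0/L1/L2 = -/DFG/- → run D
t=27: L0/L1/L2 = -/FG/- → run F
t=28: L0/L1/L2 = -/FG/- → run F
t=29: L0/L1/L2 = -/FG/- → run F
t=30: L0/L1/L2 = -/G/- → run G
t=31: L0/L1/L2 = -/G/- → run G
t=32: L0/L1/L2 = -/G/- → run G
t=33: L0/L1/L2 = -/G/- → run G
t=34: (idle)
t=35: (idle)
t=36: (idle)
t=37: (idle)
t=38: (idle)
t=39: (idle)
t=40: (idle)
t=41: (idle)
t=42: (idle)
t=43: (idle)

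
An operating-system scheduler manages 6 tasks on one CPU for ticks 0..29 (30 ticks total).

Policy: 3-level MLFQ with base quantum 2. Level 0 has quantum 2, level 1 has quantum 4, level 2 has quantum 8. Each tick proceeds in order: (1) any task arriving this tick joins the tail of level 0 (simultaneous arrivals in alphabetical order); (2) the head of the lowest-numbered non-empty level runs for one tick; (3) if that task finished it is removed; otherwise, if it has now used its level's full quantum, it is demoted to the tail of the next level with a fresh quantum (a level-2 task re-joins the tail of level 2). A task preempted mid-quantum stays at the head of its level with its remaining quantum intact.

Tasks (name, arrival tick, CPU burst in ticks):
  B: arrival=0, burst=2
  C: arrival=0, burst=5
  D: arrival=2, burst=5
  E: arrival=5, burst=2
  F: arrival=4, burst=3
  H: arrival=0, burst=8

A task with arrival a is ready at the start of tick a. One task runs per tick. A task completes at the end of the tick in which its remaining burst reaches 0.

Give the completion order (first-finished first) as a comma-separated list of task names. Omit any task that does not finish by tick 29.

completion order = B, E, C, D, F, H

t=0: L0/L1/L2 = BCH/-/- → run B
t=1: L0/L1/L2 = BCH/-/- → run B
t=2: L0/L1/L2 = CHD/-/- → run C
t=3: L0/L1/L2 = CHD/-/- → run C
t=4: L0/L1/L2 = HDF/C/- → run H
t=5: L0/L1/L2 = HDFE/C/- → run H
t=6: L0/L1/L2 = DFE/CH/- → run D
t=7: L0/L1/L2 = DFE/CH/- → run D
t=8: L0/L1/L2 = FE/CHD/- → run F
t=9: L0/L1/L2 = FE/CHD/- → run F
t=10: L0/L1/L2 = E/CHDF/- → run E
t=11: L0/L1/L2 = E/CHDF/- → run E
t=12: L0/L1/L2 = -/CHDF/- → run C
t=13: L0/L1/L2 = -/CHDF/- → run C
t=14: L0/L1/L2 = -/CHDF/- → run C
t=15: L0/L1/L2 = -/HDF/- → run H
t=16: L0/L1/L2 = -/HDF/- → run H
t=17: L0/L1/L2 = -/HDF/- → run H
t=18: L0/L1/L2 = -/HDF/- → run H
t=19: L0/L1/L2 = -/DF/H → run D
t=20: L0/L1/L2 = -/DF/H → run D
t=21: L0/L1/L2 = -/DF/H → run D
t=22: L0/L1/L2 = -/F/H → run F
t=23: L0/L1/L2 = -/-/H → run H
t=24: L0/L1/L2 = -/-/H → run H
t=25: (idle)
t=26: (idle)
t=27: (idle)
t=28: (idle)
t=29: (idle)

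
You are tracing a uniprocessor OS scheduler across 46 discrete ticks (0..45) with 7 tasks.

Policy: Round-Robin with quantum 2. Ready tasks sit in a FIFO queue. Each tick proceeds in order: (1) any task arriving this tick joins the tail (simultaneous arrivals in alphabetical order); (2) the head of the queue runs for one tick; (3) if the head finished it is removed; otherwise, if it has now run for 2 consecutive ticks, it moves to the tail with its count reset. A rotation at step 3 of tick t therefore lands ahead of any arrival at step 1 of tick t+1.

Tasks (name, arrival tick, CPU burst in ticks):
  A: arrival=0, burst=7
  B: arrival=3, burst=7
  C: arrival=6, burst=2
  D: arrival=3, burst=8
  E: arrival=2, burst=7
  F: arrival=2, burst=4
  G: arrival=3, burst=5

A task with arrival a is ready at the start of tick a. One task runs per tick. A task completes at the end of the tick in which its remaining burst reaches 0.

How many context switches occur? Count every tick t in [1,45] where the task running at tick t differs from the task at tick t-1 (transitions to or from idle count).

context switches = 21

t=0: queue=[A] q_used=0 → run A
t=1: queue=[A] q_used=1 → run A
t=2: queue=[A,E,F] q_used=0 → run A
t=3: queue=[A,E,F,B,D,G] q_used=1 → run A
t=4: queue=[E,F,B,D,G,A] q_used=0 → run E
t=5: queue=[E,F,B,D,G,A] q_used=1 → run E
t=6: queue=[F,B,D,G,A,E,C] q_used=0 → run F
t=7: queue=[F,B,D,G,A,E,C] q_used=1 → run F
t=8: queue=[B,D,G,A,E,C,F] q_used=0 → run B
t=9: queue=[B,D,G,A,E,C,F] q_used=1 → run B
t=10: queue=[D,G,A,E,C,F,B] q_used=0 → run D
t=11: queue=[D,G,A,E,C,F,B] q_used=1 → run D
t=12: queue=[G,A,E,C,F,B,D] q_used=0 → run G
t=13: queue=[G,A,E,C,F,B,D] q_used=1 → run G
t=14: queue=[A,E,C,F,B,D,G] q_used=0 → run A
t=15: queue=[A,E,C,F,B,D,G] q_used=1 → run A
t=16: queue=[E,C,F,B,D,G,A] q_used=0 → run E
t=17: queue=[E,C,F,B,D,G,A] q_used=1 → run E
t=18: queue=[C,F,B,D,G,A,E] q_used=0 → run C
t=19: queue=[C,F,B,D,G,A,E] q_used=1 → run C
t=20: queue=[F,B,D,G,A,E] q_used=0 → run F
t=21: queue=[F,B,D,G,A,E] q_used=1 → run F
t=22: queue=[B,D,G,A,E] q_used=0 → run B
t=23: queue=[B,D,G,A,E] q_used=1 → run B
t=24: queue=[D,G,A,E,B] q_used=0 → run D
t=25: queue=[D,G,A,E,B] q_used=1 → run D
t=26: queue=[G,A,E,B,D] q_used=0 → run G
t=27: queue=[G,A,E,B,D] q_used=1 → run G
t=28: queue=[A,E,B,D,G] q_used=0 → run A
t=29: queue=[E,B,D,G] q_used=0 → run E
t=30: queue=[E,B,D,G] q_used=1 → run E
t=31: queue=[B,D,G,E] q_used=0 → run B
t=32: queue=[B,D,G,E] q_used=1 → run B
t=33: queue=[D,G,E,B] q_used=0 → run D
t=34: queue=[D,G,E,B] q_used=1 → run D
t=35: queue=[G,E,B,D] q_used=0 → run G
t=36: queue=[E,B,D] q_used=0 → run E
t=37: queue=[B,D] q_used=0 → run B
t=38: queue=[D] q_used=0 → run D
t=39: queue=[D] q_used=1 → run D
t=40: (idle)
t=41: (idle)
t=42: (idle)
t=43: (idle)
t=44: (idle)
t=45: (idle)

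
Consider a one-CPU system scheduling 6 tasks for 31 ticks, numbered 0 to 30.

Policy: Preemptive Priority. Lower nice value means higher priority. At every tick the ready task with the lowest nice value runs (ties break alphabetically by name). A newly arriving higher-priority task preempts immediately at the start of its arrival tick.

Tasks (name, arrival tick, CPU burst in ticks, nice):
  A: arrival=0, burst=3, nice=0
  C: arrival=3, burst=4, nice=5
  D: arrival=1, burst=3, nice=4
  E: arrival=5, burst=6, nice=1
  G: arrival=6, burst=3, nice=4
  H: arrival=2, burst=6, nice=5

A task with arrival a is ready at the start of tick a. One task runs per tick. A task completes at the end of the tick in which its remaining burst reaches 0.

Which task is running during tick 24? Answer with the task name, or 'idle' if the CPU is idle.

t=0: ready={A} → run A
t=1: ready={A,D} → run A
t=2: ready={A,D,H} → run A
t=3: ready={C,D,H} → run D
t=4: ready={C,D,H} → run D
t=5: ready={C,D,E,H} → run E
t=6: ready={C,D,E,G,H} → run E
t=7: ready={C,D,E,G,H} → run E
t=8: ready={C,D,E,G,H} → run E
t=9: ready={C,D,E,G,H} → run E
t=10: ready={C,D,E,G,H} → run E
t=11: ready={C,D,G,H} → run D
t=12: ready={C,G,H} → run G
t=13: ready={C,G,H} → run G
t=14: ready={C,G,H} → run G
t=15: ready={C,H} → run C
t=16: ready={C,H} → run C
t=17: ready={C,H} → run C
t=18: ready={C,H} → run C
t=19: ready={H} → run H
t=20: ready={H} → run H
t=21: ready={H} → run H
t=22: ready={H} → run H
t=23: ready={H} → run H
t=24: ready={H} → run H
t=25: (idle)
t=26: (idle)
t=27: (idle)
t=28: (idle)
t=29: (idle)
t=30: (idle)

running at tick 24 = H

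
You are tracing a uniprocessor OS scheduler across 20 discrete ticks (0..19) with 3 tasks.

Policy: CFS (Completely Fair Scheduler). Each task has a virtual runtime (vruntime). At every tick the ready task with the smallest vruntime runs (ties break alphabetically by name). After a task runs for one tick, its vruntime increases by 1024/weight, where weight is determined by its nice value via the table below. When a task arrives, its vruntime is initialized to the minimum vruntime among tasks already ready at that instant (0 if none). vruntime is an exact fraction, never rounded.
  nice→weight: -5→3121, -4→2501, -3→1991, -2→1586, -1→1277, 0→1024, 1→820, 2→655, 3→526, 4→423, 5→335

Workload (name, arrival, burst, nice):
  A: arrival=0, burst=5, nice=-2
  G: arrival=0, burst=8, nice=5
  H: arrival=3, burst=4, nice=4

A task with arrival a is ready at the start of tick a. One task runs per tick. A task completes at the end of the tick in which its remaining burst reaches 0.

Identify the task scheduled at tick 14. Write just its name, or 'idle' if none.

running at tick 14 = G

t=0: vr[A=0 G=0] → run A
t=1: vr[A=512/793 G=0] → run G
t=2: vr[A=512/793 G=1024/335] → run A
t=3: vr[A=1024/793 G=1024/335 H=1024/793] → run A
t=4: vr[A=1536/793 G=1024/335 H=1024/793] → run H
t=5: vr[A=1536/793 G=1024/335 H=1245184/335439] → run A
t=6: vr[A=2048/793 G=1024/335 H=1245184/335439] → run A
t=7: vr[G=1024/335 H=1245184/335439] → run G
t=8: vr[G=2048/335 H=1245184/335439] → run H
t=9: vr[G=2048/335 H=2057216/335439] → run G
t=10: vr[G=3072/335 H=2057216/335439] → run H
t=11: vr[G=3072/335 H=956416/111813] → run H
t=12: vr[G=3072/335] → run G
t=13: vr[G=4096/335] → run G
t=14: vr[G=1024/67] → run G
t=15: vr[G=6144/335] → run G
t=16: vr[G=7168/335] → run G
t=17: (idle)
t=18: (idle)
t=19: (idle)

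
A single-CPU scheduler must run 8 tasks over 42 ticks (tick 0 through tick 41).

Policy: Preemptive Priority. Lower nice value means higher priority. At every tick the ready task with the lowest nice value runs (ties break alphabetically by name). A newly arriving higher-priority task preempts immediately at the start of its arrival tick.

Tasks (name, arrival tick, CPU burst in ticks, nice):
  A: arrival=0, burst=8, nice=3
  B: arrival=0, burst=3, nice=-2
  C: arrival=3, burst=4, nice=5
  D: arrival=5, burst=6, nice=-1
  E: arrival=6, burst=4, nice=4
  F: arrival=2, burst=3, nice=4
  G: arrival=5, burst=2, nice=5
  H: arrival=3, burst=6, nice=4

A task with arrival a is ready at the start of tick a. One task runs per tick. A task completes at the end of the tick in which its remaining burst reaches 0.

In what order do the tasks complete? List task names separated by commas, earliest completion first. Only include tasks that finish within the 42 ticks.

t=0: ready={A,B} → run B
t=1: ready={A,B} → run B
t=2: ready={A,B,F} → run B
t=3: ready={A,C,F,H} → run A
t=4: ready={A,C,F,H} → run A
t=5: ready={A,C,D,F,G,H} → run D
t=6: ready={A,C,D,E,F,G,H} → run D
t=7: ready={A,C,D,E,F,G,H} → run D
t=8: ready={A,C,D,E,F,G,H} → run D
t=9: ready={A,C,D,E,F,G,H} → run D
t=10: ready={A,C,D,E,F,G,H} → run D
t=11: ready={A,C,E,F,G,H} → run A
t=12: ready={A,C,E,F,G,H} → run A
t=13: ready={A,C,E,F,G,H} → run A
t=14: ready={A,C,E,F,G,H} → run A
t=15: ready={A,C,E,F,G,H} → run A
t=16: ready={A,C,E,F,G,H} → run A
t=17: ready={C,E,F,G,H} → run E
t=18: ready={C,E,F,G,H} → run E
t=19: ready={C,E,F,G,H} → run E
t=20: ready={C,E,F,G,H} → run E
t=21: ready={C,F,G,H} → run F
t=22: ready={C,F,G,H} → run F
t=23: ready={C,F,G,H} → run F
t=24: ready={C,G,H} → run H
t=25: ready={C,G,H} → run H
t=26: ready={C,G,H} → run H
t=27: ready={C,G,H} → run H
t=28: ready={C,G,H} → run H
t=29: ready={C,G,H} → run H
t=30: ready={C,G} → run C
t=31: ready={C,G} → run C
t=32: ready={C,G} → run C
t=33: ready={C,G} → run C
t=34: ready={G} → run G
t=35: ready={G} → run G
t=36: (idle)
t=37: (idle)
t=38: (idle)
t=39: (idle)
t=40: (idle)
t=41: (idle)

completion order = B, D, A, E, F, H, C, G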